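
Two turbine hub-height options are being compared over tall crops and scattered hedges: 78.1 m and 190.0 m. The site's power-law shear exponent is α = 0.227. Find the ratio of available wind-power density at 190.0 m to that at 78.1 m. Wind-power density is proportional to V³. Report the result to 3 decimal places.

1.832

Speed ratio: V_B/V_A = (z_B/z_A)^α = (190.0/78.1)^0.227 = (2.4328)^0.227 = 1.22362
Power-density ratio: P_B/P_A = (V_B/V_A)³ = (1.22362)³ = 1.83204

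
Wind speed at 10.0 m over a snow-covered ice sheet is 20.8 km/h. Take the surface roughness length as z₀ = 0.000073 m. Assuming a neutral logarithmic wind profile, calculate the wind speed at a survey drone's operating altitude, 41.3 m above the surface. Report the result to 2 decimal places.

23.29 km/h

Log law: V(z) ∝ ln(z/z₀), so V₂/V₁ = ln(z₂/z₀) / ln(z₁/z₀).
ln(41.3/0.000073) = 13.2459, ln(10.0/0.000073) = 11.8276
V₂ = 20.8 × 13.2459/11.8276 = 20.8 × 1.1199 = 23.2942 km/h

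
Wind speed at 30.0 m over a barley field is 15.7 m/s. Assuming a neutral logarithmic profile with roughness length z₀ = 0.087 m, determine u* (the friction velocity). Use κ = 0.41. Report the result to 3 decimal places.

u* ≈ 1.102 m/s

Log law: V(z) = (u*/κ) · ln(z/z₀) ⇒ u* = κ · V / ln(z/z₀)
u* = 0.41 × 15.7 / ln(30.0/0.087) = 0.41 × 15.7 / 5.8430
   = 6.4370 / 5.8430 = 1.1017 m/s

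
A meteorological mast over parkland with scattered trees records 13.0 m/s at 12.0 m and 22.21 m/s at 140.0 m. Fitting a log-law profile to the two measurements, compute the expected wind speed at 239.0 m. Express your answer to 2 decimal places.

24.21 m/s

Log law: V ∝ ln(z/z₀). From the pair, with r = V₁/V₂ = 0.58532,
ln z₀ = (ln z₁ − r·ln z₂)/(1 − r) = (2.4849 − 0.58532×4.9416)/0.41468 = -0.9828 → z₀ = 0.3743 m
V₃ = V₁ · ln(z₃/z₀)/ln(z₁/z₀) = 13.0 × 6.4593/3.4677 = 24.2150 m/s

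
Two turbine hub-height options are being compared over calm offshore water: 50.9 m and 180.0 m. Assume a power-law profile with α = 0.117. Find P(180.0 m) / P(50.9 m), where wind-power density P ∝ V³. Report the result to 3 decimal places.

Speed ratio: V_B/V_A = (z_B/z_A)^α = (180.0/50.9)^0.117 = (3.5363)^0.117 = 1.15926
Power-density ratio: P_B/P_A = (V_B/V_A)³ = (1.15926)³ = 1.55791

1.558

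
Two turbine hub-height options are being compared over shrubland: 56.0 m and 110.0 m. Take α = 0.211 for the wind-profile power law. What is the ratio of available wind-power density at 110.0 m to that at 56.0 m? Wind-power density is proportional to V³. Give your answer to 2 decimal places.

1.53

Speed ratio: V_B/V_A = (z_B/z_A)^α = (110.0/56.0)^0.211 = (1.9643)^0.211 = 1.15310
Power-density ratio: P_B/P_A = (V_B/V_A)³ = (1.15310)³ = 1.53320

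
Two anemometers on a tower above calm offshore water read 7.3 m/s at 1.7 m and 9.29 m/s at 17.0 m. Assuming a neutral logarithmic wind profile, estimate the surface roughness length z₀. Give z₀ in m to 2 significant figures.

Log law: V(z) ∝ ln(z/z₀). With r = V₁/V₂ = 7.3/9.29 = 0.78579,
r · ln(z₂/z₀) = ln(z₁/z₀) ⇒ ln z₀ = (ln z₁ − r·ln z₂)/(1 − r)
ln z₀ = (0.53063 − 0.78579×2.83321) / 0.21421 = -7.9160
z₀ = exp(-7.9160) = 0.0003648 m

z₀ ≈ 0.00036 m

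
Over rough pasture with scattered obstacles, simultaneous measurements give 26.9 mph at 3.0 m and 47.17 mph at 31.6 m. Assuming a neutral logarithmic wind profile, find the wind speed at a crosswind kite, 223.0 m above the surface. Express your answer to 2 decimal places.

Log law: V ∝ ln(z/z₀). From the pair, with r = V₁/V₂ = 0.57028,
ln z₀ = (ln z₁ − r·ln z₂)/(1 − r) = (1.0986 − 0.57028×3.4532)/0.42972 = -2.0261 → z₀ = 0.1319 m
V₃ = V₁ · ln(z₃/z₀)/ln(z₁/z₀) = 26.9 × 7.4332/3.1247 = 63.9919 mph

63.99 mph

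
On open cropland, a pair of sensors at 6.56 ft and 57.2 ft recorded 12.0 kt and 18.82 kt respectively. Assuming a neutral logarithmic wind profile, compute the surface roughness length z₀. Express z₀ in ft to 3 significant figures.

z₀ ≈ 0.145 ft

Log law: V(z) ∝ ln(z/z₀). With r = V₁/V₂ = 12.0/18.82 = 0.63762,
r · ln(z₂/z₀) = ln(z₁/z₀) ⇒ ln z₀ = (ln z₁ − r·ln z₂)/(1 − r)
ln z₀ = (1.88099 − 0.63762×4.04655) / 0.36238 = -1.9294
z₀ = exp(-1.9294) = 0.1452 ft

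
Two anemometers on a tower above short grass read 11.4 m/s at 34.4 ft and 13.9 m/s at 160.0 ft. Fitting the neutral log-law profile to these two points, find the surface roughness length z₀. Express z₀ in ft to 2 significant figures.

Log law: V(z) ∝ ln(z/z₀). With r = V₁/V₂ = 11.4/13.9 = 0.82014,
r · ln(z₂/z₀) = ln(z₁/z₀) ⇒ ln z₀ = (ln z₁ − r·ln z₂)/(1 − r)
ln z₀ = (3.53806 − 0.82014×5.07517) / 0.17986 = -3.4712
z₀ = exp(-3.4712) = 0.03108 ft

z₀ ≈ 0.031 ft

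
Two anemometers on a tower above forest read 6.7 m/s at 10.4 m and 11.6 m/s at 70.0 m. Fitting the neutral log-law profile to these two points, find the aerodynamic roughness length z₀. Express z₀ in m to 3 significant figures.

z₀ ≈ 0.767 m

Log law: V(z) ∝ ln(z/z₀). With r = V₁/V₂ = 6.7/11.6 = 0.57759,
r · ln(z₂/z₀) = ln(z₁/z₀) ⇒ ln z₀ = (ln z₁ − r·ln z₂)/(1 − r)
ln z₀ = (2.34181 − 0.57759×4.24850) / 0.42241 = -0.2653
z₀ = exp(-0.2653) = 0.7670 m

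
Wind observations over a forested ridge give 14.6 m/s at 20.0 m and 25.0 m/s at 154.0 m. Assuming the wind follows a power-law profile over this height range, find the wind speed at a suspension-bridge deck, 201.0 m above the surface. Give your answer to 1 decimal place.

First find α: α = ln(V₂/V₁)/ln(z₂/z₁) = ln(25.0/14.6)/ln(154.0/20.0) = 0.53785/2.04122 = 0.2635
Extrapolate from 154.0 m to 201.0 m: V₃ = 25.0 × (201.0/154.0)^0.2635 = 25.0 × 1.0727 = 26.8176 m/s

26.8 m/s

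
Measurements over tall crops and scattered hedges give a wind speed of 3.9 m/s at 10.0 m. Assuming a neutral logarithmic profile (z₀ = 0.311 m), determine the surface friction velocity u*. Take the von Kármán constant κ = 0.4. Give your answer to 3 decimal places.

u* ≈ 0.449 m/s

Log law: V(z) = (u*/κ) · ln(z/z₀) ⇒ u* = κ · V / ln(z/z₀)
u* = 0.4 × 3.9 / ln(10.0/0.311) = 0.4 × 3.9 / 3.4705
   = 1.5600 / 3.4705 = 0.4495 m/s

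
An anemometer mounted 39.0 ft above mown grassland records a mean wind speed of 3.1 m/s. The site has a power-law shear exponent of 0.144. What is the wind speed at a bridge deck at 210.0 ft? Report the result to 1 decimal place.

4.0 m/s

Power-law profile: V₂ = V₁ · (z₂/z₁)^α
V₂ = 3.1 × (210.0/39.0)^0.144 = 3.1 × (5.3846)^0.144
    = 3.1 × 1.2743 = 3.9505 m/s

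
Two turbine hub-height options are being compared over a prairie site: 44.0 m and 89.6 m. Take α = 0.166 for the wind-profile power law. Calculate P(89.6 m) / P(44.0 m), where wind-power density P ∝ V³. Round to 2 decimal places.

Speed ratio: V_B/V_A = (z_B/z_A)^α = (89.6/44.0)^0.166 = (2.0364)^0.166 = 1.12530
Power-density ratio: P_B/P_A = (V_B/V_A)³ = (1.12530)³ = 1.42498

1.42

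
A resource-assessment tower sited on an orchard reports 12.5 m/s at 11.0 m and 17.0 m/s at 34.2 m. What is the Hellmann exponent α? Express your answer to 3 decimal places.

α ≈ 0.271

Power law: V₂/V₁ = (z₂/z₁)^α ⇒ α = ln(V₂/V₁) / ln(z₂/z₁)
α = ln(17.0/12.5) / ln(34.2/11.0) = ln(1.3600) / ln(3.1091)
  = 0.30748 / 1.13433 = 0.27107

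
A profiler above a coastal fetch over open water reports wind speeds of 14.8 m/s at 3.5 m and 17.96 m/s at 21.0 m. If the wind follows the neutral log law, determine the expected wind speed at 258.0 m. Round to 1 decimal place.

22.4 m/s

Log law: V ∝ ln(z/z₀). From the pair, with r = V₁/V₂ = 0.82405,
ln z₀ = (ln z₁ − r·ln z₂)/(1 − r) = (1.2528 − 0.82405×3.0445)/0.17595 = -7.1390 → z₀ = 0.0007935 m
V₃ = V₁ · ln(z₃/z₀)/ln(z₁/z₀) = 14.8 × 12.6920/8.3918 = 22.3840 m/s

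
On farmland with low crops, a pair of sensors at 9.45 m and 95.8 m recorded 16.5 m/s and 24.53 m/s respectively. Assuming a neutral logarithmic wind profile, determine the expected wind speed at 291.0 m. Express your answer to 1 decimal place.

28.4 m/s

Log law: V ∝ ln(z/z₀). From the pair, with r = V₁/V₂ = 0.67265,
ln z₀ = (ln z₁ − r·ln z₂)/(1 − r) = (2.2460 − 0.67265×4.5623)/0.32735 = -2.5134 → z₀ = 0.08099 m
V₃ = V₁ · ln(z₃/z₀)/ln(z₁/z₀) = 16.5 × 8.1867/4.7594 = 28.3818 m/s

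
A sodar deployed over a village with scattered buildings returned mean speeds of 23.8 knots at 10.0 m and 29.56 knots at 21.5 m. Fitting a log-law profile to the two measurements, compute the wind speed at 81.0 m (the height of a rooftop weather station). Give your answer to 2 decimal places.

Log law: V ∝ ln(z/z₀). From the pair, with r = V₁/V₂ = 0.80514,
ln z₀ = (ln z₁ − r·ln z₂)/(1 − r) = (2.3026 − 0.80514×3.0681)/0.19486 = -0.8603 → z₀ = 0.4230 m
V₃ = V₁ · ln(z₃/z₀)/ln(z₁/z₀) = 23.8 × 5.2547/3.1629 = 39.5409 knots

39.54 knots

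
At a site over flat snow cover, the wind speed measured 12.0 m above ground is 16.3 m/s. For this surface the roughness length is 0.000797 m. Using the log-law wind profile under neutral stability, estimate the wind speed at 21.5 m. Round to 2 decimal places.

Log law: V(z) ∝ ln(z/z₀), so V₂/V₁ = ln(z₂/z₀) / ln(z₁/z₀).
ln(21.5/0.000797) = 10.2027, ln(12.0/0.000797) = 9.6196
V₂ = 16.3 × 10.2027/9.6196 = 16.3 × 1.0606 = 17.2881 m/s

17.29 m/s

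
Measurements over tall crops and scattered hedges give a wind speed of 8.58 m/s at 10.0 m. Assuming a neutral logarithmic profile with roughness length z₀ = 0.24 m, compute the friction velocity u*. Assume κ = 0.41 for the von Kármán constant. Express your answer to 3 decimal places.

u* ≈ 0.943 m/s

Log law: V(z) = (u*/κ) · ln(z/z₀) ⇒ u* = κ · V / ln(z/z₀)
u* = 0.41 × 8.58 / ln(10.0/0.24) = 0.41 × 8.58 / 3.7297
   = 3.5178 / 3.7297 = 0.9432 m/s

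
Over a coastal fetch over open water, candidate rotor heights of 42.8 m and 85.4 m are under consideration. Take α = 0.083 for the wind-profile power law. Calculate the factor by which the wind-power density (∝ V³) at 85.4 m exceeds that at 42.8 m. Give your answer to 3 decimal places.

Speed ratio: V_B/V_A = (z_B/z_A)^α = (85.4/42.8)^0.083 = (1.9953)^0.083 = 1.05901
Power-density ratio: P_B/P_A = (V_B/V_A)³ = (1.05901)³ = 1.18769

1.188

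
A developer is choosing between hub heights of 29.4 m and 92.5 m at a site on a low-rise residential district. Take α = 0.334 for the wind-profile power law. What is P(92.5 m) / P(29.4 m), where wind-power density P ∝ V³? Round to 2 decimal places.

3.15

Speed ratio: V_B/V_A = (z_B/z_A)^α = (92.5/29.4)^0.334 = (3.1463)^0.334 = 1.46644
Power-density ratio: P_B/P_A = (V_B/V_A)³ = (1.46644)³ = 3.15348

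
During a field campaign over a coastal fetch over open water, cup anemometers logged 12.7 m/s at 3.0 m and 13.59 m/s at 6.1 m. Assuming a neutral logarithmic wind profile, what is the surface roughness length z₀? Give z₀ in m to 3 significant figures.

z₀ ≈ 0.000120 m

Log law: V(z) ∝ ln(z/z₀). With r = V₁/V₂ = 12.7/13.59 = 0.93451,
r · ln(z₂/z₀) = ln(z₁/z₀) ⇒ ln z₀ = (ln z₁ − r·ln z₂)/(1 − r)
ln z₀ = (1.09861 − 0.93451×1.80829) / 0.06549 = -9.0282
z₀ = exp(-9.0282) = 0.0001200 m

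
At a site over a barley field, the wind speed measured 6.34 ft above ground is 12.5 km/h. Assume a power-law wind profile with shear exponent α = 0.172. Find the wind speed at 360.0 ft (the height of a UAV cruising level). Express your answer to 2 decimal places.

25.04 km/h

Power-law profile: V₂ = V₁ · (z₂/z₁)^α
V₂ = 12.5 × (360.0/6.34)^0.172 = 12.5 × (56.7823)^0.172
    = 12.5 × 2.0032 = 25.0400 km/h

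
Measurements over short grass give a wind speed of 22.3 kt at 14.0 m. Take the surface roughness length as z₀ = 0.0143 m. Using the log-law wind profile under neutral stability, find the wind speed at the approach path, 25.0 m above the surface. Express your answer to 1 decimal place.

24.2 kt

Log law: V(z) ∝ ln(z/z₀), so V₂/V₁ = ln(z₂/z₀) / ln(z₁/z₀).
ln(25.0/0.0143) = 7.4664, ln(14.0/0.0143) = 6.8866
V₂ = 22.3 × 7.4664/6.8866 = 22.3 × 1.0842 = 24.1776 kt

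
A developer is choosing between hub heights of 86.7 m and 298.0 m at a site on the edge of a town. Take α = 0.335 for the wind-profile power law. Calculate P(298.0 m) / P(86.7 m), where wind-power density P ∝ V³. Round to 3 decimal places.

Speed ratio: V_B/V_A = (z_B/z_A)^α = (298.0/86.7)^0.335 = (3.4371)^0.335 = 1.51226
Power-density ratio: P_B/P_A = (V_B/V_A)³ = (1.51226)³ = 3.45842

3.458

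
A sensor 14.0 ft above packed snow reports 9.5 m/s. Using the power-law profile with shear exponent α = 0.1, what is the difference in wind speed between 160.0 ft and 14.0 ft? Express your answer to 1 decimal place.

2.6 m/s

Power law: V₂ = V₁ · (z₂/z₁)^α = 9.5 × (11.4286)^0.1 = 12.1206 m/s
ΔV = 12.1206 − 9.5 = 2.6206 m/s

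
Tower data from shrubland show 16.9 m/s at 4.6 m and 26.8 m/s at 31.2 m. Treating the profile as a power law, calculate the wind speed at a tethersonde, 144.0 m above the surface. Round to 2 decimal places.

First find α: α = ln(V₂/V₁)/ln(z₂/z₁) = ln(26.8/16.9)/ln(31.2/4.6) = 0.46109/1.91436 = 0.2409
Extrapolate from 31.2 m to 144.0 m: V₃ = 26.8 × (144.0/31.2)^0.2409 = 26.8 × 1.4454 = 38.7359 m/s

38.74 m/s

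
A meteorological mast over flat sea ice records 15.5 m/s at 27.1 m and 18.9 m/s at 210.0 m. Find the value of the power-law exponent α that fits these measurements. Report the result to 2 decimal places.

α ≈ 0.10

Power law: V₂/V₁ = (z₂/z₁)^α ⇒ α = ln(V₂/V₁) / ln(z₂/z₁)
α = ln(18.9/15.5) / ln(210.0/27.1) = ln(1.2194) / ln(7.7491)
  = 0.19832 / 2.04757 = 0.09686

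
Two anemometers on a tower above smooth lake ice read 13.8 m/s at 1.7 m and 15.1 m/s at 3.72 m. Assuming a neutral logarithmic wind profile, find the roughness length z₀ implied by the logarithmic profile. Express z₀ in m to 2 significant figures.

Log law: V(z) ∝ ln(z/z₀). With r = V₁/V₂ = 13.8/15.1 = 0.91391,
r · ln(z₂/z₀) = ln(z₁/z₀) ⇒ ln z₀ = (ln z₁ − r·ln z₂)/(1 − r)
ln z₀ = (0.53063 − 0.91391×1.31372) / 0.08609 = -7.7822
z₀ = exp(-7.7822) = 0.0004171 m

z₀ ≈ 0.00042 m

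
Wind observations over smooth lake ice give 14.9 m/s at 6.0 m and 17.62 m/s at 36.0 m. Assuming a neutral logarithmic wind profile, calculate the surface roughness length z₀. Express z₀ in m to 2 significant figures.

z₀ ≈ 0.00033 m

Log law: V(z) ∝ ln(z/z₀). With r = V₁/V₂ = 14.9/17.62 = 0.84563,
r · ln(z₂/z₀) = ln(z₁/z₀) ⇒ ln z₀ = (ln z₁ − r·ln z₂)/(1 − r)
ln z₀ = (1.79176 − 0.84563×3.58352) / 0.15437 = -8.0234
z₀ = exp(-8.0234) = 0.0003277 m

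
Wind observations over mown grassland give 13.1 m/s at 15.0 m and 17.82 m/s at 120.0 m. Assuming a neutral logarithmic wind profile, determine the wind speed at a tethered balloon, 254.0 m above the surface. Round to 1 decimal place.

19.5 m/s

Log law: V ∝ ln(z/z₀). From the pair, with r = V₁/V₂ = 0.73513,
ln z₀ = (ln z₁ − r·ln z₂)/(1 − r) = (2.7081 − 0.73513×4.7875)/0.26487 = -3.0633 → z₀ = 0.04673 m
V₃ = V₁ · ln(z₃/z₀)/ln(z₁/z₀) = 13.1 × 8.6006/5.7713 = 19.5220 m/s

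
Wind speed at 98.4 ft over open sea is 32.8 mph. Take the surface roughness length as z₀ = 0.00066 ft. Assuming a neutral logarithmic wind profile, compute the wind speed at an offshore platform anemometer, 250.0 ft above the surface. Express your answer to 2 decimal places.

Log law: V(z) ∝ ln(z/z₀), so V₂/V₁ = ln(z₂/z₀) / ln(z₁/z₀).
ln(250.0/0.00066) = 12.8447, ln(98.4/0.00066) = 11.9123
V₂ = 32.8 × 12.8447/11.9123 = 32.8 × 1.0783 = 35.3674 mph

35.37 mph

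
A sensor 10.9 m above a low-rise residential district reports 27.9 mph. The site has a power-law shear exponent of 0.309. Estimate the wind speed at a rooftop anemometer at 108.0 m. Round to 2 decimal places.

56.67 mph

Power-law profile: V₂ = V₁ · (z₂/z₁)^α
V₂ = 27.9 × (108.0/10.9)^0.309 = 27.9 × (9.9083)^0.309
    = 27.9 × 2.0312 = 56.6718 mph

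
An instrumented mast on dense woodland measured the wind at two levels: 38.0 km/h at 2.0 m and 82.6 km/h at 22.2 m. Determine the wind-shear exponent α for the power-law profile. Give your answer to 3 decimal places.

Power law: V₂/V₁ = (z₂/z₁)^α ⇒ α = ln(V₂/V₁) / ln(z₂/z₁)
α = ln(82.6/38.0) / ln(22.2/2.0) = ln(2.1737) / ln(11.1000)
  = 0.77642 / 2.40695 = 0.32258

α ≈ 0.323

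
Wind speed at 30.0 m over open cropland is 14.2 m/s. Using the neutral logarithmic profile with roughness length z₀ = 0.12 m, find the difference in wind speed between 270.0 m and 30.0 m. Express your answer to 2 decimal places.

5.65 m/s

Log law: V₂ = V₁ · ln(z₂/z₀)/ln(z₁/z₀) = 14.2 × 7.7187/5.5215 = 19.8508 m/s
ΔV = 19.8508 − 14.2 = 5.6508 m/s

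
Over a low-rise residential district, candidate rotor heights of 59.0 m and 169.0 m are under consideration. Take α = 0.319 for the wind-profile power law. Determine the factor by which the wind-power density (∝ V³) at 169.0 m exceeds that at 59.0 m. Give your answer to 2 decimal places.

Speed ratio: V_B/V_A = (z_B/z_A)^α = (169.0/59.0)^0.319 = (2.8644)^0.319 = 1.39892
Power-density ratio: P_B/P_A = (V_B/V_A)³ = (1.39892)³ = 2.73768

2.74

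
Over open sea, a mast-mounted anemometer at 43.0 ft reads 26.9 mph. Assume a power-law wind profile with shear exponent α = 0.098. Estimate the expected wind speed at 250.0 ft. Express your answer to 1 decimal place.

Power-law profile: V₂ = V₁ · (z₂/z₁)^α
V₂ = 26.9 × (250.0/43.0)^0.098 = 26.9 × (5.8140)^0.098
    = 26.9 × 1.1883 = 31.9647 mph

32.0 mph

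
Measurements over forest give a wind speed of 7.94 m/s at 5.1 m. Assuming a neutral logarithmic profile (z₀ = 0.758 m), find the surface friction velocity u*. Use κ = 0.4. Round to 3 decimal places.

Log law: V(z) = (u*/κ) · ln(z/z₀) ⇒ u* = κ · V / ln(z/z₀)
u* = 0.4 × 7.94 / ln(5.1/0.758) = 0.4 × 7.94 / 1.9063
   = 3.1760 / 1.9063 = 1.6660 m/s

u* ≈ 1.666 m/s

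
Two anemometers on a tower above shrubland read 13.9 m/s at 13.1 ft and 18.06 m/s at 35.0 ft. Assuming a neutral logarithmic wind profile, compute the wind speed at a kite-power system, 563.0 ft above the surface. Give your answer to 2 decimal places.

29.82 m/s

Log law: V ∝ ln(z/z₀). From the pair, with r = V₁/V₂ = 0.76966,
ln z₀ = (ln z₁ − r·ln z₂)/(1 − r) = (2.5726 − 0.76966×3.5553)/0.23034 = -0.7110 → z₀ = 0.4911 ft
V₃ = V₁ · ln(z₃/z₀)/ln(z₁/z₀) = 13.9 × 7.0443/3.2837 = 29.8192 m/s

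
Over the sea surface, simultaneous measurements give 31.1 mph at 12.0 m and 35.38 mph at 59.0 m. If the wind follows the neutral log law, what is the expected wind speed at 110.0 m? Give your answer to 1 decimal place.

Log law: V ∝ ln(z/z₀). From the pair, with r = V₁/V₂ = 0.87903,
ln z₀ = (ln z₁ − r·ln z₂)/(1 − r) = (2.4849 − 0.87903×4.0775)/0.12097 = -9.0877 → z₀ = 0.0001130 m
V₃ = V₁ · ln(z₃/z₀)/ln(z₁/z₀) = 31.1 × 13.7882/11.5726 = 37.0541 mph

37.1 mph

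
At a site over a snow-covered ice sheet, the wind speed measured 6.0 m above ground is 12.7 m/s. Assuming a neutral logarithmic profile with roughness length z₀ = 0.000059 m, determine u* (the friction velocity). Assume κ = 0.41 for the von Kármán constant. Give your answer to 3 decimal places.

Log law: V(z) = (u*/κ) · ln(z/z₀) ⇒ u* = κ · V / ln(z/z₀)
u* = 0.41 × 12.7 / ln(6.0/0.000059) = 0.41 × 12.7 / 11.5297
   = 5.2070 / 11.5297 = 0.4516 m/s

u* ≈ 0.452 m/s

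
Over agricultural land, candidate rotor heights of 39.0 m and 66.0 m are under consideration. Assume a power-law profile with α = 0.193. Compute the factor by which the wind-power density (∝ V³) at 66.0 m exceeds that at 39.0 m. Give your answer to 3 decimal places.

1.356

Speed ratio: V_B/V_A = (z_B/z_A)^α = (66.0/39.0)^0.193 = (1.6923)^0.193 = 1.10687
Power-density ratio: P_B/P_A = (V_B/V_A)³ = (1.10687)³ = 1.35609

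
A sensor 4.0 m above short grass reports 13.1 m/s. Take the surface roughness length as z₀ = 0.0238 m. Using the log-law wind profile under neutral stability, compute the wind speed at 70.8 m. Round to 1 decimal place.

Log law: V(z) ∝ ln(z/z₀), so V₂/V₁ = ln(z₂/z₀) / ln(z₁/z₀).
ln(70.8/0.0238) = 7.9979, ln(4.0/0.0238) = 5.1244
V₂ = 13.1 × 7.9979/5.1244 = 13.1 × 1.5608 = 20.4460 m/s

20.4 m/s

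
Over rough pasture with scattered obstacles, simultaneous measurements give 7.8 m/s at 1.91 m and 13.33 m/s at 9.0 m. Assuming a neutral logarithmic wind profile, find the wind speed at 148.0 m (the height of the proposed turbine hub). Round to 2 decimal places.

Log law: V ∝ ln(z/z₀). From the pair, with r = V₁/V₂ = 0.58515,
ln z₀ = (ln z₁ − r·ln z₂)/(1 − r) = (0.6471 − 0.58515×2.1972)/0.41485 = -1.5393 → z₀ = 0.2145 m
V₃ = V₁ · ln(z₃/z₀)/ln(z₁/z₀) = 7.8 × 6.5365/2.1864 = 23.3189 m/s

23.32 m/s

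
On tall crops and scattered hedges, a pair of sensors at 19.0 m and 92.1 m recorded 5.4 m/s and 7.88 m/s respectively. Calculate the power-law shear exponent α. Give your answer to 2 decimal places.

α ≈ 0.24

Power law: V₂/V₁ = (z₂/z₁)^α ⇒ α = ln(V₂/V₁) / ln(z₂/z₁)
α = ln(7.88/5.4) / ln(92.1/19.0) = ln(1.4593) / ln(4.8474)
  = 0.37793 / 1.57844 = 0.23943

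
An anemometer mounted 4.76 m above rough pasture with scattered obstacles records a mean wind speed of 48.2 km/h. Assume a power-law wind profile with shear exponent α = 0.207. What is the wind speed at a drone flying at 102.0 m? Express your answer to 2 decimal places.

Power-law profile: V₂ = V₁ · (z₂/z₁)^α
V₂ = 48.2 × (102.0/4.76)^0.207 = 48.2 × (21.4286)^0.207
    = 48.2 × 1.8859 = 90.8997 km/h

90.90 km/h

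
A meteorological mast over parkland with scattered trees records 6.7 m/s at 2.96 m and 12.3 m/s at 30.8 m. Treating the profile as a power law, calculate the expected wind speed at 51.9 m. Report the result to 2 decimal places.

14.08 m/s

First find α: α = ln(V₂/V₁)/ln(z₂/z₁) = ln(12.3/6.7)/ln(30.8/2.96) = 0.60749/2.34233 = 0.2594
Extrapolate from 30.8 m to 51.9 m: V₃ = 12.3 × (51.9/30.8)^0.2594 = 12.3 × 1.1449 = 14.0825 m/s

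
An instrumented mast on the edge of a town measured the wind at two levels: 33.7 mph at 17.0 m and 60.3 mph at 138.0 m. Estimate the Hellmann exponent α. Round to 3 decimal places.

Power law: V₂/V₁ = (z₂/z₁)^α ⇒ α = ln(V₂/V₁) / ln(z₂/z₁)
α = ln(60.3/33.7) / ln(138.0/17.0) = ln(1.7893) / ln(8.1176)
  = 0.58183 / 2.09404 = 0.27785

α ≈ 0.278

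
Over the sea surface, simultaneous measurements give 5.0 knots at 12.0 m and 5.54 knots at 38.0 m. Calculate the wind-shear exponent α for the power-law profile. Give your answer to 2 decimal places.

α ≈ 0.09

Power law: V₂/V₁ = (z₂/z₁)^α ⇒ α = ln(V₂/V₁) / ln(z₂/z₁)
α = ln(5.54/5.0) / ln(38.0/12.0) = ln(1.1080) / ln(3.1667)
  = 0.10256 / 1.15268 = 0.08897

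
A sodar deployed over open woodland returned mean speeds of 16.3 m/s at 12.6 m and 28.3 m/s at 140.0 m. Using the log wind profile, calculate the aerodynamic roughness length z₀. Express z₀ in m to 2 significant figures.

z₀ ≈ 0.48 m

Log law: V(z) ∝ ln(z/z₀). With r = V₁/V₂ = 16.3/28.3 = 0.57597,
r · ln(z₂/z₀) = ln(z₁/z₀) ⇒ ln z₀ = (ln z₁ − r·ln z₂)/(1 − r)
ln z₀ = (2.53370 − 0.57597×4.94164) / 0.42403 = -0.7371
z₀ = exp(-0.7371) = 0.4785 m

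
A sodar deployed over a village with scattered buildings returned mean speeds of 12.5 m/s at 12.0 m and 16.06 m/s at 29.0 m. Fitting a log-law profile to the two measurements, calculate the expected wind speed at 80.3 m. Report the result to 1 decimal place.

Log law: V ∝ ln(z/z₀). From the pair, with r = V₁/V₂ = 0.77833,
ln z₀ = (ln z₁ − r·ln z₂)/(1 − r) = (2.4849 − 0.77833×3.3673)/0.22167 = -0.6134 → z₀ = 0.5415 m
V₃ = V₁ · ln(z₃/z₀)/ln(z₁/z₀) = 12.5 × 4.9991/3.0983 = 20.1690 m/s

20.2 m/s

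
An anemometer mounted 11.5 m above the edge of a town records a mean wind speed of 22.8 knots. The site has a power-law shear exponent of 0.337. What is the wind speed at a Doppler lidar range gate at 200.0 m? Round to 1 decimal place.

59.7 knots

Power-law profile: V₂ = V₁ · (z₂/z₁)^α
V₂ = 22.8 × (200.0/11.5)^0.337 = 22.8 × (17.3913)^0.337
    = 22.8 × 2.6181 = 59.6935 knots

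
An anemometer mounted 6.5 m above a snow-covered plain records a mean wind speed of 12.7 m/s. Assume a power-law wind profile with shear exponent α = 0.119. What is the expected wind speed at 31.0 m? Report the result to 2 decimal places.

Power-law profile: V₂ = V₁ · (z₂/z₁)^α
V₂ = 12.7 × (31.0/6.5)^0.119 = 12.7 × (4.7692)^0.119
    = 12.7 × 1.2043 = 15.2946 m/s

15.29 m/s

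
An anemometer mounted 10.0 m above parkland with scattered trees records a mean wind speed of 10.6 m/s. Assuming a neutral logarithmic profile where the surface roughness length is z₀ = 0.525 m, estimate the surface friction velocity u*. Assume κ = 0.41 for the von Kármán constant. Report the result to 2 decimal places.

u* ≈ 1.47 m/s

Log law: V(z) = (u*/κ) · ln(z/z₀) ⇒ u* = κ · V / ln(z/z₀)
u* = 0.41 × 10.6 / ln(10.0/0.525) = 0.41 × 10.6 / 2.9469
   = 4.3460 / 2.9469 = 1.4747 m/s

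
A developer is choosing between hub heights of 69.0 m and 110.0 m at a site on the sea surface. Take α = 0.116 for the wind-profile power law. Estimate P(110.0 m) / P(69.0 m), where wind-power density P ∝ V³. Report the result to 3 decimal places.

1.176

Speed ratio: V_B/V_A = (z_B/z_A)^α = (110.0/69.0)^0.116 = (1.5942)^0.116 = 1.05559
Power-density ratio: P_B/P_A = (V_B/V_A)³ = (1.05559)³ = 1.17621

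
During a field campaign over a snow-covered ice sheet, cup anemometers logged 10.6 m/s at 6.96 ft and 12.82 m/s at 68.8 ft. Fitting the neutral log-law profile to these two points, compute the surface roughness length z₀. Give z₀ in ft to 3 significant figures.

z₀ ≈ 0.000124 ft

Log law: V(z) ∝ ln(z/z₀). With r = V₁/V₂ = 10.6/12.82 = 0.82683,
r · ln(z₂/z₀) = ln(z₁/z₀) ⇒ ln z₀ = (ln z₁ − r·ln z₂)/(1 − r)
ln z₀ = (1.94018 − 0.82683×4.23120) / 0.17317 = -8.9989
z₀ = exp(-8.9989) = 0.0001235 ft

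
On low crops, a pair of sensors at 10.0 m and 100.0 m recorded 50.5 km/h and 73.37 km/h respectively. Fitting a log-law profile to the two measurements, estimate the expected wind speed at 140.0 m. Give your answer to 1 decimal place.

76.7 km/h

Log law: V ∝ ln(z/z₀). From the pair, with r = V₁/V₂ = 0.68829,
ln z₀ = (ln z₁ − r·ln z₂)/(1 − r) = (2.3026 − 0.68829×4.6052)/0.31171 = -2.7818 → z₀ = 0.06193 m
V₃ = V₁ · ln(z₃/z₀)/ln(z₁/z₀) = 50.5 × 7.7235/5.0844 = 76.7119 km/h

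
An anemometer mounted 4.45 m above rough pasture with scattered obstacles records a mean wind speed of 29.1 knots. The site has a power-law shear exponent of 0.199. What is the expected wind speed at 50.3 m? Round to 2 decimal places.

Power-law profile: V₂ = V₁ · (z₂/z₁)^α
V₂ = 29.1 × (50.3/4.45)^0.199 = 29.1 × (11.3034)^0.199
    = 29.1 × 1.6203 = 47.1500 knots

47.15 knots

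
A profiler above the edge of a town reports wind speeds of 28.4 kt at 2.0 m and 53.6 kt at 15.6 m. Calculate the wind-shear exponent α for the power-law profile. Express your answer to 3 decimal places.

Power law: V₂/V₁ = (z₂/z₁)^α ⇒ α = ln(V₂/V₁) / ln(z₂/z₁)
α = ln(53.6/28.4) / ln(15.6/2.0) = ln(1.8873) / ln(7.8000)
  = 0.63516 / 2.05412 = 0.30921

α ≈ 0.309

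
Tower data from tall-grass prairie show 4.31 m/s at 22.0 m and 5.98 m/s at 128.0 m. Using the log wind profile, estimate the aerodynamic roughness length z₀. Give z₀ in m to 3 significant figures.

z₀ ≈ 0.234 m

Log law: V(z) ∝ ln(z/z₀). With r = V₁/V₂ = 4.31/5.98 = 0.72074,
r · ln(z₂/z₀) = ln(z₁/z₀) ⇒ ln z₀ = (ln z₁ − r·ln z₂)/(1 − r)
ln z₀ = (3.09104 − 0.72074×4.85203) / 0.27926 = -1.4538
z₀ = exp(-1.4538) = 0.2337 m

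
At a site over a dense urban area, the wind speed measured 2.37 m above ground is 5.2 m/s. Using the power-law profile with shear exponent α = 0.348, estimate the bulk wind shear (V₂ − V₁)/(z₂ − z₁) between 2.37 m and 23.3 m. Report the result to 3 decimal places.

Power law: V₂ = V₁ · (z₂/z₁)^α = 5.2 × (9.8312)^0.348 = 11.5194 m/s
ΔV/Δz = (11.5194 − 5.2)/(23.3 − 2.37) = 6.3194/20.9300 = 0.30193 m/s/m

0.302 m/s/m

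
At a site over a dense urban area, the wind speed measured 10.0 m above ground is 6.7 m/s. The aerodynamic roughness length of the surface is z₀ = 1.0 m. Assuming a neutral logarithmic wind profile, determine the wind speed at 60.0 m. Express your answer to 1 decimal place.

Log law: V(z) ∝ ln(z/z₀), so V₂/V₁ = ln(z₂/z₀) / ln(z₁/z₀).
ln(60.0/1.0) = 4.0943, ln(10.0/1.0) = 2.3026
V₂ = 6.7 × 4.0943/2.3026 = 6.7 × 1.7782 = 11.9136 m/s

11.9 m/s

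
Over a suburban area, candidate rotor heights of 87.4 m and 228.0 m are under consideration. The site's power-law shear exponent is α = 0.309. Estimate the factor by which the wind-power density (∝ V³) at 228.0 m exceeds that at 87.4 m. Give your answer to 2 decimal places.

2.43

Speed ratio: V_B/V_A = (z_B/z_A)^α = (228.0/87.4)^0.309 = (2.6087)^0.309 = 1.34485
Power-density ratio: P_B/P_A = (V_B/V_A)³ = (1.34485)³ = 2.43234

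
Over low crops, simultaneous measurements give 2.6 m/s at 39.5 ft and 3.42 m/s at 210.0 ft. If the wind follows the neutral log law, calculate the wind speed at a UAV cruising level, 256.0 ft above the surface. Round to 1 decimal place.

Log law: V ∝ ln(z/z₀). From the pair, with r = V₁/V₂ = 0.76023,
ln z₀ = (ln z₁ − r·ln z₂)/(1 − r) = (3.6763 − 0.76023×5.3471)/0.23977 = -1.6214 → z₀ = 0.1976 ft
V₃ = V₁ · ln(z₃/z₀)/ln(z₁/z₀) = 2.6 × 7.1666/5.2977 = 3.5172 m/s

3.5 m/s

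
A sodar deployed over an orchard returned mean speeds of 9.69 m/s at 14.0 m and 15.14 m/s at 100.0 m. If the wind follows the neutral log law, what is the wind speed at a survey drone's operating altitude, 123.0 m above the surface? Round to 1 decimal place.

Log law: V ∝ ln(z/z₀). From the pair, with r = V₁/V₂ = 0.64003,
ln z₀ = (ln z₁ − r·ln z₂)/(1 − r) = (2.6391 − 0.64003×4.6052)/0.35997 = -0.8567 → z₀ = 0.4246 m
V₃ = V₁ · ln(z₃/z₀)/ln(z₁/z₀) = 9.69 × 5.6688/3.4957 = 15.7138 m/s

15.7 m/s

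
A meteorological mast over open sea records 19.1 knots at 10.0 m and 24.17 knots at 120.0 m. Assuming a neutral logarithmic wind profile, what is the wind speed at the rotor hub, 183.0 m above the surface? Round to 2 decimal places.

25.03 knots

Log law: V ∝ ln(z/z₀). From the pair, with r = V₁/V₂ = 0.79024,
ln z₀ = (ln z₁ − r·ln z₂)/(1 − r) = (2.3026 − 0.79024×4.7875)/0.20976 = -7.0587 → z₀ = 0.0008599 m
V₃ = V₁ · ln(z₃/z₀)/ln(z₁/z₀) = 19.1 × 12.2682/9.3613 = 25.0310 knots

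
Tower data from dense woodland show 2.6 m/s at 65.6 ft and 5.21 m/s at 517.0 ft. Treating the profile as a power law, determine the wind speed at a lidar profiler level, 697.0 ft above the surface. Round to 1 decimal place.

5.8 m/s

First find α: α = ln(V₂/V₁)/ln(z₂/z₁) = ln(5.21/2.6)/ln(517.0/65.6) = 0.69507/2.06447 = 0.3367
Extrapolate from 517.0 ft to 697.0 ft: V₃ = 5.21 × (697.0/517.0)^0.3367 = 5.21 × 1.1058 = 5.7613 m/s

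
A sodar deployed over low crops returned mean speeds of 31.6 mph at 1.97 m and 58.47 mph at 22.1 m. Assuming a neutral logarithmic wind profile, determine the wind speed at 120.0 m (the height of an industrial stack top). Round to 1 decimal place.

Log law: V ∝ ln(z/z₀). From the pair, with r = V₁/V₂ = 0.54045,
ln z₀ = (ln z₁ − r·ln z₂)/(1 − r) = (0.6780 − 0.54045×3.0956)/0.45955 = -2.1651 → z₀ = 0.1147 m
V₃ = V₁ · ln(z₃/z₀)/ln(z₁/z₀) = 31.6 × 6.9526/2.8431 = 77.2749 mph

77.3 mph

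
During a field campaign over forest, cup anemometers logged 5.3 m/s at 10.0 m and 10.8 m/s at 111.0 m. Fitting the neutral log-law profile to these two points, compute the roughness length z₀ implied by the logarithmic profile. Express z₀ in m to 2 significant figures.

z₀ ≈ 0.98 m

Log law: V(z) ∝ ln(z/z₀). With r = V₁/V₂ = 5.3/10.8 = 0.49074,
r · ln(z₂/z₀) = ln(z₁/z₀) ⇒ ln z₀ = (ln z₁ − r·ln z₂)/(1 − r)
ln z₀ = (2.30259 − 0.49074×4.70953) / 0.50926 = -0.0168
z₀ = exp(-0.0168) = 0.9833 m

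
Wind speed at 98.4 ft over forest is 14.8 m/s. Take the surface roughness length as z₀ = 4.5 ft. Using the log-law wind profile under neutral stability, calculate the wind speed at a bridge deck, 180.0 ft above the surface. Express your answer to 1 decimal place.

Log law: V(z) ∝ ln(z/z₀), so V₂/V₁ = ln(z₂/z₀) / ln(z₁/z₀).
ln(180.0/4.5) = 3.6889, ln(98.4/4.5) = 3.0850
V₂ = 14.8 × 3.6889/3.0850 = 14.8 × 1.1958 = 17.6973 m/s

17.7 m/s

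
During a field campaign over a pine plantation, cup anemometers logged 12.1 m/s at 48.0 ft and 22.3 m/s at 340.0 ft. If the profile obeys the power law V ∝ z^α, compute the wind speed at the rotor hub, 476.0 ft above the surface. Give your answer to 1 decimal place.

24.8 m/s

First find α: α = ln(V₂/V₁)/ln(z₂/z₁) = ln(22.3/12.1)/ln(340.0/48.0) = 0.61138/1.95774 = 0.3123
Extrapolate from 340.0 ft to 476.0 ft: V₃ = 22.3 × (476.0/340.0)^0.3123 = 22.3 × 1.1108 = 24.7707 m/s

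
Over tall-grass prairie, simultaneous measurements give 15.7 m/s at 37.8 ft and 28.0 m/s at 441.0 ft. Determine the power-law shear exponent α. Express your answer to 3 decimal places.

Power law: V₂/V₁ = (z₂/z₁)^α ⇒ α = ln(V₂/V₁) / ln(z₂/z₁)
α = ln(28.0/15.7) / ln(441.0/37.8) = ln(1.7834) / ln(11.6667)
  = 0.57854 / 2.45674 = 0.23549

α ≈ 0.235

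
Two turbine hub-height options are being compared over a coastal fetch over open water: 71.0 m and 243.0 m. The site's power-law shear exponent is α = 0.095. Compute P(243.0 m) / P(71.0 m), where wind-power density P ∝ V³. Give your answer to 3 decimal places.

Speed ratio: V_B/V_A = (z_B/z_A)^α = (243.0/71.0)^0.095 = (3.4225)^0.095 = 1.12399
Power-density ratio: P_B/P_A = (V_B/V_A)³ = (1.12399)³ = 1.42000

1.420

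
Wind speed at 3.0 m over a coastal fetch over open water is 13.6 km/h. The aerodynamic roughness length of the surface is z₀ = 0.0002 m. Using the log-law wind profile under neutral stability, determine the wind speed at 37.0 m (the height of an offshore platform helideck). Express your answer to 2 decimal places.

17.15 km/h

Log law: V(z) ∝ ln(z/z₀), so V₂/V₁ = ln(z₂/z₀) / ln(z₁/z₀).
ln(37.0/0.0002) = 12.1281, ln(3.0/0.0002) = 9.6158
V₂ = 13.6 × 12.1281/9.6158 = 13.6 × 1.2613 = 17.1532 km/h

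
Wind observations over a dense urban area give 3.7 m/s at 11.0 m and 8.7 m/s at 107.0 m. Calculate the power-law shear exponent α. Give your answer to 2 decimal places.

Power law: V₂/V₁ = (z₂/z₁)^α ⇒ α = ln(V₂/V₁) / ln(z₂/z₁)
α = ln(8.7/3.7) / ln(107.0/11.0) = ln(2.3514) / ln(9.7273)
  = 0.85499 / 2.27493 = 0.37583

α ≈ 0.38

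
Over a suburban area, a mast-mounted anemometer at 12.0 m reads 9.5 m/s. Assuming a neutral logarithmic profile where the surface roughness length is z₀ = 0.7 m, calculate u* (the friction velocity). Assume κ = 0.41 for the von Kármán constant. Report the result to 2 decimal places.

Log law: V(z) = (u*/κ) · ln(z/z₀) ⇒ u* = κ · V / ln(z/z₀)
u* = 0.41 × 9.5 / ln(12.0/0.7) = 0.41 × 9.5 / 2.8416
   = 3.8950 / 2.8416 = 1.3707 m/s

u* ≈ 1.37 m/s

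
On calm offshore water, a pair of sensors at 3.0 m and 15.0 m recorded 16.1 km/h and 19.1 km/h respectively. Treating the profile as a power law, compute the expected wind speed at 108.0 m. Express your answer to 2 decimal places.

First find α: α = ln(V₂/V₁)/ln(z₂/z₁) = ln(19.1/16.1)/ln(15.0/3.0) = 0.17087/1.60944 = 0.1062
Extrapolate from 15.0 m to 108.0 m: V₃ = 19.1 × (108.0/15.0)^0.1062 = 19.1 × 1.2332 = 23.5534 km/h

23.55 km/h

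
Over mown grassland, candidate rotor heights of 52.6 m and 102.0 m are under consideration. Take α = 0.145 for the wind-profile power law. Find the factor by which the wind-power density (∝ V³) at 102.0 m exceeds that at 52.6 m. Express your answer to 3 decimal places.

1.334

Speed ratio: V_B/V_A = (z_B/z_A)^α = (102.0/52.6)^0.145 = (1.9392)^0.145 = 1.10079
Power-density ratio: P_B/P_A = (V_B/V_A)³ = (1.10079)³ = 1.33387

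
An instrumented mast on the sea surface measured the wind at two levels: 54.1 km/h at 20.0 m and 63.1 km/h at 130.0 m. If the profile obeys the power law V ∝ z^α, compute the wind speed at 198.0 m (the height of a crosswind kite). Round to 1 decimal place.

65.3 km/h

First find α: α = ln(V₂/V₁)/ln(z₂/z₁) = ln(63.1/54.1)/ln(130.0/20.0) = 0.15389/1.87180 = 0.0822
Extrapolate from 130.0 m to 198.0 m: V₃ = 63.1 × (198.0/130.0)^0.0822 = 63.1 × 1.0352 = 65.3208 km/h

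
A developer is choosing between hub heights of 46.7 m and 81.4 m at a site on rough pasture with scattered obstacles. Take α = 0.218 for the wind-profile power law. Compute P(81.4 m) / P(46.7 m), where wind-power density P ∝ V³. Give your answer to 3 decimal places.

1.438

Speed ratio: V_B/V_A = (z_B/z_A)^α = (81.4/46.7)^0.218 = (1.7430)^0.218 = 1.12877
Power-density ratio: P_B/P_A = (V_B/V_A)³ = (1.12877)³ = 1.43819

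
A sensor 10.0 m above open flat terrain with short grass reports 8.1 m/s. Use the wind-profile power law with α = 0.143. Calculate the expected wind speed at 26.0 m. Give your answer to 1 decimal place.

Power-law profile: V₂ = V₁ · (z₂/z₁)^α
V₂ = 8.1 × (26.0/10.0)^0.143 = 8.1 × (2.6000)^0.143
    = 8.1 × 1.1464 = 9.2859 m/s

9.3 m/s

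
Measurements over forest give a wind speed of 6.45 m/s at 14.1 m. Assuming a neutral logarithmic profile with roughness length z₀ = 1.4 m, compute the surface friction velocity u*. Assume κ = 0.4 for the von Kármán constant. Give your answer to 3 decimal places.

Log law: V(z) = (u*/κ) · ln(z/z₀) ⇒ u* = κ · V / ln(z/z₀)
u* = 0.4 × 6.45 / ln(14.1/1.4) = 0.4 × 6.45 / 2.3097
   = 2.5800 / 2.3097 = 1.1170 m/s

u* ≈ 1.117 m/s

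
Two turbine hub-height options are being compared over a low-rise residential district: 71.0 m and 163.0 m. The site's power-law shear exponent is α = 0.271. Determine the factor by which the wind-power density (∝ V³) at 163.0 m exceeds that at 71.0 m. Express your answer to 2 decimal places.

1.97

Speed ratio: V_B/V_A = (z_B/z_A)^α = (163.0/71.0)^0.271 = (2.2958)^0.271 = 1.25260
Power-density ratio: P_B/P_A = (V_B/V_A)³ = (1.25260)³ = 1.96533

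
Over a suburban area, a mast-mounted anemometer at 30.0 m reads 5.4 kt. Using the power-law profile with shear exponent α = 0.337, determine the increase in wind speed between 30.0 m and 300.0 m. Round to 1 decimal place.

6.3 kt

Power law: V₂ = V₁ · (z₂/z₁)^α = 5.4 × (10.0000)^0.337 = 11.7326 kt
ΔV = 11.7326 − 5.4 = 6.3326 kt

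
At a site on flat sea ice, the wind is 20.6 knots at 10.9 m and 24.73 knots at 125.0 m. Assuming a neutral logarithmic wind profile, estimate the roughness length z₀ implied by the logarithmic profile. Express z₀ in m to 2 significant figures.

z₀ ≈ 0.000057 m

Log law: V(z) ∝ ln(z/z₀). With r = V₁/V₂ = 20.6/24.73 = 0.83300,
r · ln(z₂/z₀) = ln(z₁/z₀) ⇒ ln z₀ = (ln z₁ − r·ln z₂)/(1 − r)
ln z₀ = (2.38876 − 0.83300×4.82831) / 0.16700 = -9.7795
z₀ = exp(-9.7795) = 0.00005660 m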